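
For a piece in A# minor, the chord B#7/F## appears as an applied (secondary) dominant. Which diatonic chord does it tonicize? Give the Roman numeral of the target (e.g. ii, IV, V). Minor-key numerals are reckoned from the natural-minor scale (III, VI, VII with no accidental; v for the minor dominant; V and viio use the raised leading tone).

V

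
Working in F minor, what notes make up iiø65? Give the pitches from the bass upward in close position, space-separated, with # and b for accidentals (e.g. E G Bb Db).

Bb Db F G

In F minor, scale degree 2 is G, and the diatonic chord built there is a half-diminished seventh chord.
That chord is spelled G-Bb-Db-F.
The figured bass 65 indicates first inversion, placing the third (Bb) in the bass: Bb-Db-F-G.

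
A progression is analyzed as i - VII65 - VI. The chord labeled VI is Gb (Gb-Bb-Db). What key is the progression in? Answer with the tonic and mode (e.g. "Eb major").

The anchor chord is a major triad on Gb, labeled VI.
Counting down 5 scale steps from Gb places the tonic on Bb; a major triad on degree 6 is diatonic only in minor.

Bb minor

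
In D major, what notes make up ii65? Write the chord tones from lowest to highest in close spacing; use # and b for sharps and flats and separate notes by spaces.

G B D E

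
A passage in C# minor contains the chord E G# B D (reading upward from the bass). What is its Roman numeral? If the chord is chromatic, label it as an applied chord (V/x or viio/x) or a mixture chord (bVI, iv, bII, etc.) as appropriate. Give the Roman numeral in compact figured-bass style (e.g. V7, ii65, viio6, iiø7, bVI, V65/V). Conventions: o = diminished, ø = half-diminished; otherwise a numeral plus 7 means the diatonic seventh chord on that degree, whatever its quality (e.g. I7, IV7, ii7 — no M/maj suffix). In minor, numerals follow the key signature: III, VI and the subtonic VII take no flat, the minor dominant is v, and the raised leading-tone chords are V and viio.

Stacked in thirds the chord is E-G#-B-D: a dominant seventh chord on E.
E is not a diatonic chord root with this quality in C# minor, but it lies a perfect fifth above A (VI), so the chord functions as an applied dominant of VI.

V7/VI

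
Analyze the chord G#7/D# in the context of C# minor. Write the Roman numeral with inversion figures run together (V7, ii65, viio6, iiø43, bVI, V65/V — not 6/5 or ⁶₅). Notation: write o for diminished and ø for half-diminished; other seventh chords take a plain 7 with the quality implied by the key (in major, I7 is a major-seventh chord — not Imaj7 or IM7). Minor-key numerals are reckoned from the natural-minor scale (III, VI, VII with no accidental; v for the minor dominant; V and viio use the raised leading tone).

V43

The pitches G#-B#-D#-F# form a dominant seventh chord rooted on G#.
In C# minor, G# is the dominant; the diatonic dominant seventh chord there is V7.
With D# in the bass the chord is in second inversion, so the figured bass is 43.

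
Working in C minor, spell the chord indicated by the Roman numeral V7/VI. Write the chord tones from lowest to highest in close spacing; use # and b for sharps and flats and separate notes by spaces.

V7/VI is a secondary dominant — the dominant seventh of VI. VI in C minor is Ab, so the applied chord's root is Eb, a perfect fifth above.
Building a dominant seventh chord on Eb gives Eb-G-Bb-Db.

Eb G Bb Db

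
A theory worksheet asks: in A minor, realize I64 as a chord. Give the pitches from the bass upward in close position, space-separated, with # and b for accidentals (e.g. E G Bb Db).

E A C#

Scale degree 1 in A minor is A; here the chord built on it is altered to a major triad. I64 is the major tonic (Picardy third), borrowed from the parallel major.
So the chord is A-C#-E, a major triad.
The figured bass 64 indicates second inversion, placing the fifth (E) in the bass: E-A-C#.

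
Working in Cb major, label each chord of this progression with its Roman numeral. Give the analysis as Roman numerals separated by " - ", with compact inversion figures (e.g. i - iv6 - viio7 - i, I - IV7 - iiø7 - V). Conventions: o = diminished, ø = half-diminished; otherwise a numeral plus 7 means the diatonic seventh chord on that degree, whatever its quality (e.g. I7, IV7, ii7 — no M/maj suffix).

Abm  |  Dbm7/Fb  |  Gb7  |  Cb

vi - ii65 - V7 - I

Abm: minor triad on Ab = scale degree 6 → vi.
Dbm7/Fb has root Db, degree 2 in Cb major, so ii65.
Gb7: root Gb is the dominant; dominant seventh chord there is V7.
Cb has root Cb, degree 1 in Cb major, so I.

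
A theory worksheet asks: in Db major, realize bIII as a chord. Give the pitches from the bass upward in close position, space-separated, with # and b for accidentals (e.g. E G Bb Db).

bIII is a major triad on the lowered third degree, borrowed from the parallel minor. In Db major that root is Fb.
So the chord is Fb-Ab-Cb.

Fb Ab Cb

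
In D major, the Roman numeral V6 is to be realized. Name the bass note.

V in D major has root A; the chord is A-C#-E.
The figure 6 means first inversion — the third is in the bass.

C#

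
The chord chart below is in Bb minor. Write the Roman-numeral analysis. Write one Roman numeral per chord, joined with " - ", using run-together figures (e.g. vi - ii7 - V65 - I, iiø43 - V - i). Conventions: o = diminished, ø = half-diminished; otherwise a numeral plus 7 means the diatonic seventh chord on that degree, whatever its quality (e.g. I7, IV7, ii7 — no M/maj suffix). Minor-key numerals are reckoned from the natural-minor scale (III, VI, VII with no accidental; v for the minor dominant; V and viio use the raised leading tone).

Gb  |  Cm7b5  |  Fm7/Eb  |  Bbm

VI - iiø7 - v42 - i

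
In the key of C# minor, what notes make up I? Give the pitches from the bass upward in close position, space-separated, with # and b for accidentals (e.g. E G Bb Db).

C# E# G#

I is the major tonic (Picardy third), borrowed from the parallel major. In C# minor that root is C#.
So the chord is C#-E#-G#, a major triad.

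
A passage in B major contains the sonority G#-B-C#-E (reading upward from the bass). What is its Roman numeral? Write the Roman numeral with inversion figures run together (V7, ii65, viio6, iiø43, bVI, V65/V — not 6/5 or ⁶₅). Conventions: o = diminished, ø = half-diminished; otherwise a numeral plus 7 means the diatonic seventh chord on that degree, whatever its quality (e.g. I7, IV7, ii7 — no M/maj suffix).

The pitches C#-E-G#-B form a minor seventh chord rooted on C#.
C# is scale degree 2 in B major, and a minor seventh chord on that degree is written ii7.
With G# in the bass the chord is in second inversion, so the figured bass is 43.

ii43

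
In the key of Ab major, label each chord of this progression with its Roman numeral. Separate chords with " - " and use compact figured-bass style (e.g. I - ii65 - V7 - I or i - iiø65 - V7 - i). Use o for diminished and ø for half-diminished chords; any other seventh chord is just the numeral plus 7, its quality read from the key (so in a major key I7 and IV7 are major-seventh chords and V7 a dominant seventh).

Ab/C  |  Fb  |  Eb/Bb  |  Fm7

I6 - bVI - V64 - vi7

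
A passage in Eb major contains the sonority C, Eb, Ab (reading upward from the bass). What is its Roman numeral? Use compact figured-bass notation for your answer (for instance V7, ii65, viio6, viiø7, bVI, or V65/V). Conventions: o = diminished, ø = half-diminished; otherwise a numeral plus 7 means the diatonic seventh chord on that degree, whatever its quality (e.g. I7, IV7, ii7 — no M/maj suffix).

Stacked in thirds the chord is Ab-C-Eb: a major triad on Ab.
In Eb major, Ab is the subdominant; the diatonic major triad there is IV.
With C in the bass the chord is in first inversion, so the figured bass is 6.

IV6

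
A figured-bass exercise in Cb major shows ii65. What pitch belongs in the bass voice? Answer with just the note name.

Fb

ii in Cb major has root Db; the chord is Db-Fb-Ab-Cb.
The figure 65 means first inversion — the third is in the bass.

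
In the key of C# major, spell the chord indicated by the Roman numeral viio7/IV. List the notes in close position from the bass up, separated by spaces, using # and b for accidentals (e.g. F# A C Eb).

The slash marks an applied leading-tone chord: viio of IV. In C# major, IV is F#, so the leading tone to it is E#, a half step below.
Building a fully diminished seventh chord on E# gives E#-G#-B-D.

E# G# B D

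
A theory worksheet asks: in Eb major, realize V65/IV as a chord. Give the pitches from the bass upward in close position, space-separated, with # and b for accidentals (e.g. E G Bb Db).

G Bb Db Eb

The slash means an applied dominant: we want the dominant of IV. In Eb major, IV is Ab major, and its dominant is built on Eb.
Building a dominant seventh chord on Eb gives Eb-G-Bb-Db.
With the 65 figure the chord is in first inversion; from the bass G upward in close position it reads G-Bb-Db-Eb.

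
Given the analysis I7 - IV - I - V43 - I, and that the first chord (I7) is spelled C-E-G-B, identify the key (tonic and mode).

C major

The chord Cmaj7 is a major seventh chord rooted on C; its label is I7.
If C is scale degree 1 and the mode makes that degree carry a major seventh chord, the tonic is C and the mode is major.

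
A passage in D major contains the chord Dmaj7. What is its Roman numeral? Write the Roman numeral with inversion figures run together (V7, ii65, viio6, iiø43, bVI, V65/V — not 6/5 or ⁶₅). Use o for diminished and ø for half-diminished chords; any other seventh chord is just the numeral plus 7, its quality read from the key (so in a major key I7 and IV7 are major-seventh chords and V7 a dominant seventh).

The pitches D-F#-A-C# form a major seventh chord rooted on D.
In D major, D is the tonic; the diatonic major seventh chord there is I7.

I7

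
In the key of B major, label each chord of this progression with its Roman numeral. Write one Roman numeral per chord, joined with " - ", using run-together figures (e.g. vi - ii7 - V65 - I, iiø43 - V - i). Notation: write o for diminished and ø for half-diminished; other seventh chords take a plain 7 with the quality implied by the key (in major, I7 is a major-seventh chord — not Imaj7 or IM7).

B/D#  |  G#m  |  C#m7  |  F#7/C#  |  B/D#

I6 - vi - ii7 - V43 - I6

B/D# has root B, degree 1 in B major, so I6.
G#m: root G# is the submediant; minor triad there is vi.
C#m7: root C# is the supertonic; minor seventh chord there is ii7.
F#7/C#: dominant seventh chord on F# = scale degree 5 → V43.
B/D# has root B, degree 1 in B major, so I6.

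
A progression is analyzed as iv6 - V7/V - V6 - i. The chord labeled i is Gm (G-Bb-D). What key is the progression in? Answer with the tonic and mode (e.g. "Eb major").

G minor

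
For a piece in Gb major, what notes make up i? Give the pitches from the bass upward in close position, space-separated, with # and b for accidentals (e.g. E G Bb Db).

Gb Bbb Db

Scale degree 1 in Gb major is Gb; here the chord built on it is altered to a minor triad. i is the minor tonic, borrowed from the parallel minor.
So the chord is Gb-Bbb-Db.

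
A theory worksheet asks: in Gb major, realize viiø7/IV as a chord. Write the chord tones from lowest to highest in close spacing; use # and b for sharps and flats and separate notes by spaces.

Bb Db Fb Ab

viiø7/IV is a secondary leading-tone chord. The target IV is Cb in Gb major; the applied chord is rooted a semitone below, on Bb.
Building a half-diminished seventh chord on Bb gives Bb-Db-Fb-Ab.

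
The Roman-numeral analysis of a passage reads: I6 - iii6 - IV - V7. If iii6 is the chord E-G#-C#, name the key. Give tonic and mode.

iii6 is given as E-G#-C# — a minor triad with root C#.
iii6 on C# implies C# is the mediant; that puts the tonic at A, and the lowercase numeral fits major mode.

A major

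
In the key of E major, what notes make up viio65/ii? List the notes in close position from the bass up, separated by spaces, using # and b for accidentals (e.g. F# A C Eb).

viio65/ii is a secondary leading-tone chord. The target ii is F# in E major; the applied chord is rooted a semitone below, on E#.
Building a fully diminished seventh chord on E# gives E#-G#-B-D.
With the 65 figure the chord is in first inversion; from the bass G# upward in close position it reads G#-B-D-E#.

G# B D E#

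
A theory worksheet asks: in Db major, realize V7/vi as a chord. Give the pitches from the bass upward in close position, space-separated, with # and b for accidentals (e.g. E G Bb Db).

F A C Eb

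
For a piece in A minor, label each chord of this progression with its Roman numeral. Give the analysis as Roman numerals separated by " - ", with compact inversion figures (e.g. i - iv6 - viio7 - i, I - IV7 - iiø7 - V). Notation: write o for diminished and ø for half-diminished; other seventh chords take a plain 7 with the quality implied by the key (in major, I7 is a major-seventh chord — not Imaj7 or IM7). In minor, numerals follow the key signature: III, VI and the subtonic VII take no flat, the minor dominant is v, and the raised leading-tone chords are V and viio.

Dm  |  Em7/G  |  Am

Dm has root D, degree 4 in A minor, so iv.
Em7/G: root E is the dominant; minor seventh chord there is v65.
Am has root A, degree 1 in A minor, so i.

iv - v65 - i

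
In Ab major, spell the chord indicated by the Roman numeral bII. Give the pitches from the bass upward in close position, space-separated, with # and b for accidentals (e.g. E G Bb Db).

Scale degree 2 in Ab major is Bb; lowering it a half step gives Bbb. bII is the Neapolitan chord — a major triad on the lowered second degree.
So the chord is Bbb-Db-Fb, a major triad.

Bbb Db Fb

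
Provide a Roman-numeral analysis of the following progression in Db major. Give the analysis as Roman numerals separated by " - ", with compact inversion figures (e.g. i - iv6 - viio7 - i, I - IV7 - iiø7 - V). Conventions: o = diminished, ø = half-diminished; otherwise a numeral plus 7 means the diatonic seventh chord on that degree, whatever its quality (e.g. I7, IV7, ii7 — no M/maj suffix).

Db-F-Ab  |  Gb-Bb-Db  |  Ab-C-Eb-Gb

I - IV - V7

Db-F-Ab: root Db is the tonic; major triad there is I.
Gb-Bb-Db: root Gb is the subdominant; major triad there is IV.
Ab-C-Eb-Gb: root Ab is the dominant; dominant seventh chord there is V7.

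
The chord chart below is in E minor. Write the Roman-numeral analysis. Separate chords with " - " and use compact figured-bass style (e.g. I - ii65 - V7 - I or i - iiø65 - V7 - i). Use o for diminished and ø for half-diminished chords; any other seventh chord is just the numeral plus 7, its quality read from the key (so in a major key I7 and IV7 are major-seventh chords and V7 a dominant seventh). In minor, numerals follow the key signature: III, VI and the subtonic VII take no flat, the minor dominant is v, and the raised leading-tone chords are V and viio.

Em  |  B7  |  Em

Em: minor triad on E = scale degree 1 → i.
B7 has root B, degree 5 in E minor, so V7.
Em has root E, degree 1 in E minor, so i.

i - V7 - i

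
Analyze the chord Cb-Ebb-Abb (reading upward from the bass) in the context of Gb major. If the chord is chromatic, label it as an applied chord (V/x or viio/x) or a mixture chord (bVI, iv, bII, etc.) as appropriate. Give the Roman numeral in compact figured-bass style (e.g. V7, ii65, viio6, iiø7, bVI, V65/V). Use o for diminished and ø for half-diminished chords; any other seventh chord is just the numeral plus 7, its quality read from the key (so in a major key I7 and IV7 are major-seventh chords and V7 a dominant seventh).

bII6

The pitches Abb-Cb-Ebb form a major triad rooted on Abb.
Abb is the lowered second degree of Gb major (diatonic 2 would be Ab). This is the Neapolitan sixth — a major triad on the lowered second degree, here in its customary first inversion.
With Cb in the bass the chord is in first inversion, so the figured bass is 6.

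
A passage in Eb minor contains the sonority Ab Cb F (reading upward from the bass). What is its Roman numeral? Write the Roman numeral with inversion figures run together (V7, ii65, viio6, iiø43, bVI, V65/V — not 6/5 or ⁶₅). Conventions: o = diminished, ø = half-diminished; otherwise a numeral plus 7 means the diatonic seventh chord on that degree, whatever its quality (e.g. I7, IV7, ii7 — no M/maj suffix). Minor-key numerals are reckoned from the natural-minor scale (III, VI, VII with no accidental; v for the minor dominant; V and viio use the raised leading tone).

iio6

Stacked in thirds the chord is F-Ab-Cb: a diminished triad on F.
F is scale degree 2 in Eb minor, and a diminished triad on that degree is written iio.
With Ab in the bass the chord is in first inversion, so the figured bass is 6.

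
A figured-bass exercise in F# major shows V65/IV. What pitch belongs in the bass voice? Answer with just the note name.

A#

The applied chord V65/IV is rooted on F#: F#-A#-C#-E.
The figure 65 means first inversion — the third is in the bass.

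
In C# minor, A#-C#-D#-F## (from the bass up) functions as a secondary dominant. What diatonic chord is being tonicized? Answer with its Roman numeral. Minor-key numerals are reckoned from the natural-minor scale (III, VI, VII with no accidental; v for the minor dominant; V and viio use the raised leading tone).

The chord is a dominant seventh chord on D#.
A dominant resolves down a perfect fifth: D# → G#. In C# minor, G# is scale degree 5, i.e. V.

V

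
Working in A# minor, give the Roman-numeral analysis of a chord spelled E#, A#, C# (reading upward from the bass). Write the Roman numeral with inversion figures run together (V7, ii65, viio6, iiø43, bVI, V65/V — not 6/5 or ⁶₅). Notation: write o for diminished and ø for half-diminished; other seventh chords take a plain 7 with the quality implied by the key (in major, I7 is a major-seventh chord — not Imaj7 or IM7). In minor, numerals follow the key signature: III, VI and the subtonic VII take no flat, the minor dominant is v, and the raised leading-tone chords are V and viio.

i64

The pitches A#-C#-E# form a minor triad rooted on A#.
In A# minor, A# is the tonic; the diatonic minor triad there is i.
With E# in the bass the chord is in second inversion, so the figured bass is 64.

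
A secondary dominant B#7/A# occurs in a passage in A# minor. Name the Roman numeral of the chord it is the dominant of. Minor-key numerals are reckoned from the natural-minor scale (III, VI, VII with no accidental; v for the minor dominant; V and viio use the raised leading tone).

The chord is a dominant seventh chord on B#.
A dominant resolves down a perfect fifth: B# → E#. In A# minor, E# is scale degree 5, i.e. V.

V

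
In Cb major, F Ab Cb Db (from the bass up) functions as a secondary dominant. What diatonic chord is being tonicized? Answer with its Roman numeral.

The chord is a dominant seventh chord on Db.
A dominant resolves down a perfect fifth: Db → Gb. In Cb major, Gb is scale degree 5, i.e. V.

V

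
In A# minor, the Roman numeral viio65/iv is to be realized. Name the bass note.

The applied chord viio65/iv is rooted on C##: C##-E#-G#-B.
The figure 65 means first inversion — the third is in the bass.

E#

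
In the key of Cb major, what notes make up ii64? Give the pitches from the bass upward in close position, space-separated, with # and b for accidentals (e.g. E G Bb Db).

Ab Db Fb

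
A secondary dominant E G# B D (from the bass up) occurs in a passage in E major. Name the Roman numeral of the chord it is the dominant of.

IV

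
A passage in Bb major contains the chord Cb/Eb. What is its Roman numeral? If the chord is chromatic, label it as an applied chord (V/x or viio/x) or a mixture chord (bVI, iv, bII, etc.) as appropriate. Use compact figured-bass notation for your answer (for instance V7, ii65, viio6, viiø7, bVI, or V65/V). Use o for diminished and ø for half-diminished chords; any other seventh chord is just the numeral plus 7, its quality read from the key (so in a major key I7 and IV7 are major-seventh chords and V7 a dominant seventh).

bII6

Stacked in thirds the chord is Cb-Eb-Gb: a major triad on Cb.
Cb is the lowered second degree of Bb major (diatonic 2 would be C). This is the Neapolitan sixth — a major triad on the lowered second degree, here in its customary first inversion.
With Eb in the bass the chord is in first inversion, so the figured bass is 6.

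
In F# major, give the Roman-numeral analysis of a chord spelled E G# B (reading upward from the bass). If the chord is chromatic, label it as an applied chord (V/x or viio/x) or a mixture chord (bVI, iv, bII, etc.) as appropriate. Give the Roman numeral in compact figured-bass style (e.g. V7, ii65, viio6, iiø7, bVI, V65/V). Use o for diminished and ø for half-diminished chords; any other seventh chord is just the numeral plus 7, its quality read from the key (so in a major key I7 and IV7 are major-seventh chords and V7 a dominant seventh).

bVII

Stacked in thirds the chord is E-G#-B: a major triad on E.
E is the lowered seventh degree of F# major (diatonic 7 would be E#). This is a major triad on the lowered seventh degree (the subtonic), borrowed from the parallel minor.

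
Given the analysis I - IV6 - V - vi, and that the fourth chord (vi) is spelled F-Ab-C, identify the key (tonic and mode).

Ab major

The anchor chord is a minor triad on F, labeled vi.
Counting down 5 scale steps from F places the tonic on Ab; a minor triad on degree 6 is diatonic only in major.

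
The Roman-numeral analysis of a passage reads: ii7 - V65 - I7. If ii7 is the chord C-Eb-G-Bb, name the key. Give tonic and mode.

Bb major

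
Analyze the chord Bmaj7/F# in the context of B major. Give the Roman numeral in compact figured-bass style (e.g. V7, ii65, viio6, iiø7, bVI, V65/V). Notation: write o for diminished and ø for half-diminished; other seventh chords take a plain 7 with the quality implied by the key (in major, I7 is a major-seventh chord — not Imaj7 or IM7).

I43

Stacked in thirds the chord is B-D#-F#-A#: a major seventh chord on B.
In B major, B is the tonic; the diatonic major seventh chord there is I7.
With F# in the bass the chord is in second inversion, so the figured bass is 43.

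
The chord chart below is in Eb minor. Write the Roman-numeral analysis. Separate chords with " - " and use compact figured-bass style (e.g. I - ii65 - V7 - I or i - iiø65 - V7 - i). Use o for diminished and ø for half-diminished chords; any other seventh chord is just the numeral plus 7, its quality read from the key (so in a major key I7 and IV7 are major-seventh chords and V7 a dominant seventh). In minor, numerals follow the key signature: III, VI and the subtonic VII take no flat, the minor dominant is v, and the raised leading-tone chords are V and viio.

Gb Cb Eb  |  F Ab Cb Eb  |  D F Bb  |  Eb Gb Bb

VI64 - iiø7 - V6 - i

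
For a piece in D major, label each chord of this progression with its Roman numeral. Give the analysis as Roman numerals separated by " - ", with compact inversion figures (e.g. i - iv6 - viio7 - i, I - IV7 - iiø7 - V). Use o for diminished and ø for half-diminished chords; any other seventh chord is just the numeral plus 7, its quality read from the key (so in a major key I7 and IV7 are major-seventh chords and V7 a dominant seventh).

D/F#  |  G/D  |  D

I6 - IV64 - I

D/F# has root D, degree 1 in D major, so I6.
G/D: major triad on G = scale degree 4 → IV64.
D: root D is the tonic; major triad there is I.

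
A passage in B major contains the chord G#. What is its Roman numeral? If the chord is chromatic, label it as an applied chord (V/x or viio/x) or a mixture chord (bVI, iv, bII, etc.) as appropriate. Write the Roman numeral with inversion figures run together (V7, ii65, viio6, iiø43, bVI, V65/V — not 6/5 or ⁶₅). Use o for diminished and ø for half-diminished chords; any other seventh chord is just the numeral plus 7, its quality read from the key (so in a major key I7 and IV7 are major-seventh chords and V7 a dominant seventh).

The pitches G#-B#-D# form a major triad rooted on G#.
G# is not a diatonic chord root with this quality in B major, but it lies a perfect fifth above C# (ii), so the chord functions as an applied dominant of ii.

V/ii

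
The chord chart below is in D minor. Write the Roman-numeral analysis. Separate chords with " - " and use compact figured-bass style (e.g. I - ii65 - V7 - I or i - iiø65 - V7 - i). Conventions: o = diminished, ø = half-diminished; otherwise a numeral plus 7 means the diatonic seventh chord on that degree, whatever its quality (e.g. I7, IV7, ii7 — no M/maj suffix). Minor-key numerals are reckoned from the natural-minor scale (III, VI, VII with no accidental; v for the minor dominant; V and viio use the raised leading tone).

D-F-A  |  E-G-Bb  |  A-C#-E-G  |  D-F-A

D-F-A: minor triad on D = scale degree 1 → i.
E-G-Bb: root E is the supertonic; diminished triad there is iio.
A-C#-E-G: root A is the dominant; dominant seventh chord there is V7.
D-F-A has root D, degree 1 in D minor, so i.

i - iio - V7 - i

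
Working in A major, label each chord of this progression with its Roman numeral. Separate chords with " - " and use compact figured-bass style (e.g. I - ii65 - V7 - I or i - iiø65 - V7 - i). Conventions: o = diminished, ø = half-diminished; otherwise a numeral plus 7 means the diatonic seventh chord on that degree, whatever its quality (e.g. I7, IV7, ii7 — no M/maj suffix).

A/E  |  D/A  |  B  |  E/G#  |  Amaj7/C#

A/E: major triad on A = scale degree 1 → I64.
D/A: major triad on D = scale degree 4 → IV64.
B: chromatic; B is V of V, so V/V.
E/G#: major triad on E = scale degree 5 → V6.
Amaj7/C# has root A, degree 1 in A major, so I65.

I64 - IV64 - V/V - V6 - I65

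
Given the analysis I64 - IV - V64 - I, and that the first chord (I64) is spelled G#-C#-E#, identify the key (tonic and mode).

C# major

The anchor chord is a major triad on C#, labeled I64.
If C# is scale degree 1 and the mode makes that degree carry a major triad, the tonic is C# and the mode is major.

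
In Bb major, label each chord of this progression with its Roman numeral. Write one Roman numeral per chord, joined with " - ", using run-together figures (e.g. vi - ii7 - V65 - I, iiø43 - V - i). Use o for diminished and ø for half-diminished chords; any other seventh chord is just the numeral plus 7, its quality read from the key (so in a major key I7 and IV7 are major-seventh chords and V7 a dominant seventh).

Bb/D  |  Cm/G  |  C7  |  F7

Bb/D: root Bb is the tonic; major triad there is I6.
Cm/G has root C, degree 2 in Bb major, so ii64.
C7: a dominant seventh chord on C, the applied dominant of V → V7/V.
F7: dominant seventh chord on F = scale degree 5 → V7.

I6 - ii64 - V7/V - V7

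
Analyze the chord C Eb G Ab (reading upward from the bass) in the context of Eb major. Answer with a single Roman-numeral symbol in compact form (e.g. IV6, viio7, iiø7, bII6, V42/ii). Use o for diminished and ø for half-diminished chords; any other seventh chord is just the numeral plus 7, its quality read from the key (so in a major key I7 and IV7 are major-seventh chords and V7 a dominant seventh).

Stacked in thirds the chord is Ab-C-Eb-G: a major seventh chord on Ab.
In Eb major, Ab is the subdominant; the diatonic major seventh chord there is IV7.
With C in the bass the chord is in first inversion, so the figured bass is 65.

IV65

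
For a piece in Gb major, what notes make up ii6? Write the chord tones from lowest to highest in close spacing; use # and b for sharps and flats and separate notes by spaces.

The numeral's case and figure indicate a minor triad. In Gb major its root, the supertonic, is Ab.
Stacking thirds from Ab gives Ab-Cb-Eb.
The figured bass 6 indicates first inversion, placing the third (Cb) in the bass: Cb-Eb-Ab.

Cb Eb Ab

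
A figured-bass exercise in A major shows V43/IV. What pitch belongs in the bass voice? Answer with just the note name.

E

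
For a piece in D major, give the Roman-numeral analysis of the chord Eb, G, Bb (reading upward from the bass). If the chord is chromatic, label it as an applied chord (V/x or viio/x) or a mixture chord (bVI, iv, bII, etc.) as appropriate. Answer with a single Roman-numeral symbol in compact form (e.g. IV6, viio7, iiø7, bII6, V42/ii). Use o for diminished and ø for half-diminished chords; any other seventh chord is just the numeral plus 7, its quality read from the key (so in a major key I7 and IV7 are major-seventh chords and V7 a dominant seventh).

bII

Stacked in thirds the chord is Eb-G-Bb: a major triad on Eb.
Eb is the lowered second degree of D major (diatonic 2 would be E). This is the Neapolitan chord — a major triad on the lowered second degree.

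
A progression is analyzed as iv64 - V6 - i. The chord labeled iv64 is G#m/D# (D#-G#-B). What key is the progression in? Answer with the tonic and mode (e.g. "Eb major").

The chord G#m/D# is a minor triad rooted on G#; its label is iv64.
iv64 on G# implies G# is the subdominant; that puts the tonic at D#, and the lowercase numeral fits minor mode.

D# minor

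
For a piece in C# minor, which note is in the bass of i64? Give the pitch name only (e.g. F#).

G#

i in C# minor has root C#; the chord is C#-E-G#.
The figure 64 means second inversion — the fifth is in the bass.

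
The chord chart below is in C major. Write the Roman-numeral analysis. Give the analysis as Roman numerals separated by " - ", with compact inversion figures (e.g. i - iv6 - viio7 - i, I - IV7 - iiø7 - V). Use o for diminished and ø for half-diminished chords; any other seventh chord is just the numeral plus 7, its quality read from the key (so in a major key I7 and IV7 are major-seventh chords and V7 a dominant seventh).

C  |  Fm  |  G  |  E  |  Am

I - iv - V - V/vi - vi

C has root C, degree 1 in C major, so I.
Fm: F with this quality isn't in the key; it's iv, borrowed from the parallel minor.
G: root G is the dominant; major triad there is V.
E: a major triad on E, the applied dominant of vi → V/vi.
Am: root A is the submediant; minor triad there is vi.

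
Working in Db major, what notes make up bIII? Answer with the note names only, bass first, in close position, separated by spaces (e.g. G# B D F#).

bIII is a major triad on the lowered third degree, borrowed from the parallel minor. In Db major that root is Fb.
So the chord is Fb-Ab-Cb.

Fb Ab Cb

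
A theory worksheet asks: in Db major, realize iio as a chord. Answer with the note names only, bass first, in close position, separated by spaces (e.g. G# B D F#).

Scale degree 2 in Db major is Eb; here the chord built on it is altered to a diminished triad. iio is the diminished supertonic triad, borrowed from the parallel minor.
So the chord is Eb-Gb-Bbb.

Eb Gb Bbb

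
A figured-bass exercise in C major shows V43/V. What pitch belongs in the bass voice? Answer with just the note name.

A

The applied chord V43/V is rooted on D: D-F#-A-C.
The figure 43 means second inversion — the fifth is in the bass.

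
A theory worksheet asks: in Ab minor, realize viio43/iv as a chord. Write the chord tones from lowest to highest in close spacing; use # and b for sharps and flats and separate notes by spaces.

Gb Bbb C Eb

viio43/iv is a secondary leading-tone chord. The target iv is Db in Ab minor; the applied chord is rooted a semitone below, on C.
Building a fully diminished seventh chord on C gives C-Eb-Gb-Bbb.
With the 43 figure the chord is in second inversion; from the bass Gb upward in close position it reads Gb-Bbb-C-Eb.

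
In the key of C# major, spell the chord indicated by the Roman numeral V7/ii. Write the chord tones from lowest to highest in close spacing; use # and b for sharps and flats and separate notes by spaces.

A# C## E# G#

V7/ii is a secondary dominant — the dominant seventh of ii. ii in C# major is D#, so the applied chord's root is A#, a perfect fifth above.
Building a dominant seventh chord on A# gives A#-C##-E#-G#.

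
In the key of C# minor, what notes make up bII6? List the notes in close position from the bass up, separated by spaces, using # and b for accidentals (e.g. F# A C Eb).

F# A D

bII6 is the Neapolitan sixth — a major triad on the lowered second degree, here in its customary first inversion. In C# minor that root is D.
So the chord is D-F#-A.
The figured bass 6 indicates first inversion, placing the third (F#) in the bass: F#-A-D.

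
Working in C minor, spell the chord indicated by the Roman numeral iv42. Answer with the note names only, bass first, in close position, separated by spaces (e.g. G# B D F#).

In C minor, the subdominant is F, and the diatonic chord built there is a minor seventh chord.
That chord is spelled F-Ab-C-Eb.
The figured bass 42 indicates third inversion, placing the seventh (Eb) in the bass: Eb-F-Ab-C.

Eb F Ab C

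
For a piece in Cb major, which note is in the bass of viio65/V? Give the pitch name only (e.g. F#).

Ab

The applied chord viio65/V is rooted on F: F-Ab-Cb-Ebb.
The figure 65 means first inversion — the third is in the bass.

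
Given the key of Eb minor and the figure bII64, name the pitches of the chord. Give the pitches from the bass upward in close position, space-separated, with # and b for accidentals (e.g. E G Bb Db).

Scale degree 2 in Eb minor is F; lowering it a half step gives Fb. bII64 is the Neapolitan chord — a major triad on the lowered second degree.
So the chord is Fb-Ab-Cb, a major triad.
With the 64 figure the chord is in second inversion; from the bass Cb upward in close position it reads Cb-Fb-Ab.

Cb Fb Ab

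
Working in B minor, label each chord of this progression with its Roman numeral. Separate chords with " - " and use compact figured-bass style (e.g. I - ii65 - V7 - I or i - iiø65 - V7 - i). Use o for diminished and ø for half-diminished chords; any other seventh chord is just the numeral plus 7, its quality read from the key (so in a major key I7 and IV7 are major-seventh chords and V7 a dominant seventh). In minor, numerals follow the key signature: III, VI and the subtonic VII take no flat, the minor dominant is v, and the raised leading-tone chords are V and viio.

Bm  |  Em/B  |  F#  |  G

i - iv64 - V - VI

Bm: minor triad on B = scale degree 1 → i.
Em/B: minor triad on E = scale degree 4 → iv64.
F#: root F# is the dominant; major triad there is V.
G: major triad on G = scale degree 6 → VI.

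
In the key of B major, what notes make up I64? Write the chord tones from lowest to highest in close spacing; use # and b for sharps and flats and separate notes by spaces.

F# B D#

In B major, the tonic is B, and the diatonic chord built there is a major triad.
Stacking thirds from B gives B-D#-F#.
With the 64 figure the chord is in second inversion; from the bass F# upward in close position it reads F#-B-D#.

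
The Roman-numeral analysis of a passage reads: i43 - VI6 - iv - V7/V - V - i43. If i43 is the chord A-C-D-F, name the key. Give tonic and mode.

D minor

The anchor chord is a minor seventh chord on D, labeled i43.
If D is scale degree 1 and the mode makes that degree carry a minor seventh chord, the tonic is D and the mode is minor.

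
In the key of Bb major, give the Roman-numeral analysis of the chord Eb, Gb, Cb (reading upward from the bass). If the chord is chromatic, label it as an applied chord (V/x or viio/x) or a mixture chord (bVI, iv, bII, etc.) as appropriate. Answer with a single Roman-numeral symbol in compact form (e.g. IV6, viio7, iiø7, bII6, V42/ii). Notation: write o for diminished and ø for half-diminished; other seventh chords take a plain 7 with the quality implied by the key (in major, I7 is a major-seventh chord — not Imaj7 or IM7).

Stacked in thirds the chord is Cb-Eb-Gb: a major triad on Cb.
Cb is the lowered second degree of Bb major (diatonic 2 would be C). This is the Neapolitan sixth — a major triad on the lowered second degree, here in its customary first inversion.
With Eb in the bass the chord is in first inversion, so the figured bass is 6.

bII6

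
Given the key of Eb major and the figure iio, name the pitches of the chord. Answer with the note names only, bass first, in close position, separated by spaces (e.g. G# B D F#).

Scale degree 2 in Eb major is F; here the chord built on it is altered to a diminished triad. iio is the diminished supertonic triad, borrowed from the parallel minor.
So the chord is F-Ab-Cb, a diminished triad.

F Ab Cb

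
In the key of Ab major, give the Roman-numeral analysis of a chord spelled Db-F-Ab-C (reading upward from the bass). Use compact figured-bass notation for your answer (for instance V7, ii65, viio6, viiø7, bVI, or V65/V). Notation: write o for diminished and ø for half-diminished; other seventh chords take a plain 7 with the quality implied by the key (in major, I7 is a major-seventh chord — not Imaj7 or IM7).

Stacked in thirds the chord is Db-F-Ab-C: a major seventh chord on Db.
Db is scale degree 4 in Ab major, and a major seventh chord on that degree is written IV7.

IV7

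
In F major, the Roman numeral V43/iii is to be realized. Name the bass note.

The applied chord V43/iii is rooted on E: E-G#-B-D.
The figure 43 means second inversion — the fifth is in the bass.

B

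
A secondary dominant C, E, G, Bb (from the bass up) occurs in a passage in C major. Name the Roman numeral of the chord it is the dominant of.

The chord is a dominant seventh chord on C.
A dominant resolves down a perfect fifth: C → F. In C major, F is scale degree 4, i.e. IV.

IV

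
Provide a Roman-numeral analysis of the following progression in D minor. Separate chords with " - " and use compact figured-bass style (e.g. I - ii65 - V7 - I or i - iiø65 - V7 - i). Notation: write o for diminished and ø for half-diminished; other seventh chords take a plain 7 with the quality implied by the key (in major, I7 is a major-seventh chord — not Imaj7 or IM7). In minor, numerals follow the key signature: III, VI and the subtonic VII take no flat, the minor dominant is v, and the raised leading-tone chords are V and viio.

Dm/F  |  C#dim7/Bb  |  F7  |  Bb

Dm/F has root D, degree 1 in D minor, so i6.
C#dim7/Bb has root C#, degree 7 in D minor, so viio42.
F7: a dominant seventh chord on F, the applied dominant of VI → V7/VI.
Bb has root Bb, degree 6 in D minor, so VI.

i6 - viio42 - V7/VI - VI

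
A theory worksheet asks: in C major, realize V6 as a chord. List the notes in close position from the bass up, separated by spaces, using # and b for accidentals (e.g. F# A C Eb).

B D G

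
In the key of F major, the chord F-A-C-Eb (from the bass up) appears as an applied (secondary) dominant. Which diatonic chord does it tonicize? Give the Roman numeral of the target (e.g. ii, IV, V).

IV

The chord is a dominant seventh chord on F.
A dominant resolves down a perfect fifth: F → Bb. In F major, Bb is scale degree 4, i.e. IV.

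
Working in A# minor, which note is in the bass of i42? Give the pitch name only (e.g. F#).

G#

i in A# minor has root A#; the chord is A#-C#-E#-G#.
The figure 42 means third inversion — the seventh is in the bass.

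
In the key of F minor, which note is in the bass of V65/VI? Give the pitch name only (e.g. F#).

C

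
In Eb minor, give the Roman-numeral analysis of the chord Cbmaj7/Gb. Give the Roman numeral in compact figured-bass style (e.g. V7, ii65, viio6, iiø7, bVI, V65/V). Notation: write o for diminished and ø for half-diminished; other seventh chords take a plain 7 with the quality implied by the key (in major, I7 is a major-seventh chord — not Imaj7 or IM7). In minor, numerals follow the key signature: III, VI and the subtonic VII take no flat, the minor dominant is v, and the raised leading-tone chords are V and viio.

VI43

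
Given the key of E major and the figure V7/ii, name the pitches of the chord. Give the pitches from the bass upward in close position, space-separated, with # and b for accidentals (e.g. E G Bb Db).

The slash means an applied dominant: we want the dominant of ii. In E major, ii is F# minor, and its dominant is built on C#.
Building a dominant seventh chord on C# gives C#-E#-G#-B.

C# E# G# B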